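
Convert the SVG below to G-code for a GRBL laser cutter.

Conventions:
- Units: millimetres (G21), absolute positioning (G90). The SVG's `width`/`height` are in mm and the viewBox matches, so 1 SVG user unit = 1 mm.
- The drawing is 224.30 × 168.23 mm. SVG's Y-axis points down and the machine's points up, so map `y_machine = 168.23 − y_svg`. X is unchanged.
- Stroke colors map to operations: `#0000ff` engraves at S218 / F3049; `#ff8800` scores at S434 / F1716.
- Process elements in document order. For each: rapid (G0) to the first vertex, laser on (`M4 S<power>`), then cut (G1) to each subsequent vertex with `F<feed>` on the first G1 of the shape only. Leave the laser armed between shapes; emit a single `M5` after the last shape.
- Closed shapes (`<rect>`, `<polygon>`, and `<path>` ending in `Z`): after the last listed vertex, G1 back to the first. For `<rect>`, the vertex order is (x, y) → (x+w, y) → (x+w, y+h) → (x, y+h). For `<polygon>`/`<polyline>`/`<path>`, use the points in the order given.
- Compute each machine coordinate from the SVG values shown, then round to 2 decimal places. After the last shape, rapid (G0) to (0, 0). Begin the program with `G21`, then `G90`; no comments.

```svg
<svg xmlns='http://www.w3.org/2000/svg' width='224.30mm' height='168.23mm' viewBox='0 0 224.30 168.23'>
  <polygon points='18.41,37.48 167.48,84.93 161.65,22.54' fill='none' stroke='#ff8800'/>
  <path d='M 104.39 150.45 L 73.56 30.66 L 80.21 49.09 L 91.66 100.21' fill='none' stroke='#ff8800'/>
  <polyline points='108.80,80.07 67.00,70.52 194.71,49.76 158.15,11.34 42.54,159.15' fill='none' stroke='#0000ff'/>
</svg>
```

G21
G90
G0 X18.41 Y130.75
M4 S434
G1 X167.48 Y83.30 F1716
G1 X161.65 Y145.69
G1 X18.41 Y130.75
G0 X104.39 Y17.78
M4 S434
G1 X73.56 Y137.57 F1716
G1 X80.21 Y119.14
G1 X91.66 Y68.02
G0 X108.80 Y88.16
M4 S218
G1 X67.00 Y97.71 F3049
G1 X194.71 Y118.47
G1 X158.15 Y156.89
G1 X42.54 Y9.08
M5
G0 X0.00 Y0.00

Since the viewBox matches the mm dimensions, user units are millimetres directly. The only transform is the Y-flip y_m = 168.23 − y_svg.

Shape 1 is a closed polygon drawn with `<polygon>`. Its stroke #ff8800 means score at S434, F1716. After flipping Y the toolpath is (18.41,130.75) → (167.48,83.30) → (161.65,145.69) → (18.41,130.75), returning to the start.

Shape 2 is a open polyline drawn with `<path>`. Its stroke #ff8800 means score at S434, F1716. After flipping Y the toolpath is (104.39,17.78) → (73.56,137.57) → (80.21,119.14) → (91.66,68.02).

Shape 3 is a open polyline drawn with `<polyline>`. Its stroke #0000ff means engrave at S218, F3049. After flipping Y the toolpath is (108.80,88.16) → (67.00,97.71) → (194.71,118.47) → (158.15,156.89) → (42.54,9.08).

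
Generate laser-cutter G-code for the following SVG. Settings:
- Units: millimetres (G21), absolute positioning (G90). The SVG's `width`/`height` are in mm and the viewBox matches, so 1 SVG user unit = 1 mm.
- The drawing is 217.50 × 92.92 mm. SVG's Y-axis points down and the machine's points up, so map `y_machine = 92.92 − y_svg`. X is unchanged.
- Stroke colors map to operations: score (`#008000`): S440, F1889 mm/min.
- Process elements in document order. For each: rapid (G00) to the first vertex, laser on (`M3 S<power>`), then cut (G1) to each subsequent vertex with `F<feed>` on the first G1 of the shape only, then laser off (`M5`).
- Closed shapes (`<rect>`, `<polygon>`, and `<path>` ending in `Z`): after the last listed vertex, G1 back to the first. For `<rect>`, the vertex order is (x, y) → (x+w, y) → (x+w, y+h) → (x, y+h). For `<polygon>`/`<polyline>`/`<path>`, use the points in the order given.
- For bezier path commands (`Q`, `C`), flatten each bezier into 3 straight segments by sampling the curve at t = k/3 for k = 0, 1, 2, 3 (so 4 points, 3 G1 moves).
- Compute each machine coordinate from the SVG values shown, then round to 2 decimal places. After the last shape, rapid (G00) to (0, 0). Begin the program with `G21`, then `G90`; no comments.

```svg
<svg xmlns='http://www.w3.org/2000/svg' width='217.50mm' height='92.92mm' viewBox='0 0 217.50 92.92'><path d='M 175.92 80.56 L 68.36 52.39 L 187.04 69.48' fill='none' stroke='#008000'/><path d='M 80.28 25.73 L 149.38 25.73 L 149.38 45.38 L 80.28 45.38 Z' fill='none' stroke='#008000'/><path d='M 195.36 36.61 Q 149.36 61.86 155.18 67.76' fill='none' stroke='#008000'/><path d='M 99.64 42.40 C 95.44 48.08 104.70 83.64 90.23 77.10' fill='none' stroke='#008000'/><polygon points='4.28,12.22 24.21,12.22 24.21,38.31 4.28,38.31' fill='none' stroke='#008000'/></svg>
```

Since the viewBox matches the mm dimensions, user units are millimetres directly. The only transform is the Y-flip y_m = 92.92 − y_svg.

Shape 1 is a open polyline drawn with `<path>`. Its stroke #008000 means score at S440, F1889. After flipping Y the toolpath is (175.92,12.36) → (68.36,40.53) → (187.04,23.44).

Shape 2 is a rectangle drawn with `<path>`. Its stroke #008000 means score at S440, F1889. After flipping Y the toolpath is (80.28,67.19) → (149.38,67.19) → (149.38,47.54) → (80.28,47.54) → (80.28,67.19), returning to the start.

Shape 3 is a quadratic bezier drawn with `<path>`. Its stroke #008000 means score at S440, F1889. After flipping Y the toolpath is (195.36,56.31) → (170.45,41.63) → (157.06,31.24) → (155.18,25.16).

Shape 4 is a cubic bezier drawn with `<path>`. Its stroke #008000 means score at S440, F1889. After flipping Y the toolpath is (99.64,50.52) → (98.55,37.55) → (98.17,20.65) → (90.23,15.82).

Shape 5 is a rectangle drawn with `<polygon>`. Its stroke #008000 means score at S440, F1889. After flipping Y the toolpath is (4.28,80.70) → (24.21,80.70) → (24.21,54.61) → (4.28,54.61) → (4.28,80.70), returning to the start.

G21
G90
G00 X175.92 Y12.36
M3 S440
G1 X68.36 Y40.53 F1889
G1 X187.04 Y23.44
M5
G00 X80.28 Y67.19
M3 S440
G1 X149.38 Y67.19 F1889
G1 X149.38 Y47.54
G1 X80.28 Y47.54
G1 X80.28 Y67.19
M5
G00 X195.36 Y56.31
M3 S440
G1 X170.45 Y41.63 F1889
G1 X157.06 Y31.24
G1 X155.18 Y25.16
M5
G00 X99.64 Y50.52
M3 S440
G1 X98.55 Y37.55 F1889
G1 X98.17 Y20.65
G1 X90.23 Y15.82
M5
G00 X4.28 Y80.70
M3 S440
G1 X24.21 Y80.70 F1889
G1 X24.21 Y54.61
G1 X4.28 Y54.61
G1 X4.28 Y80.70
M5
G00 X0.00 Y0.00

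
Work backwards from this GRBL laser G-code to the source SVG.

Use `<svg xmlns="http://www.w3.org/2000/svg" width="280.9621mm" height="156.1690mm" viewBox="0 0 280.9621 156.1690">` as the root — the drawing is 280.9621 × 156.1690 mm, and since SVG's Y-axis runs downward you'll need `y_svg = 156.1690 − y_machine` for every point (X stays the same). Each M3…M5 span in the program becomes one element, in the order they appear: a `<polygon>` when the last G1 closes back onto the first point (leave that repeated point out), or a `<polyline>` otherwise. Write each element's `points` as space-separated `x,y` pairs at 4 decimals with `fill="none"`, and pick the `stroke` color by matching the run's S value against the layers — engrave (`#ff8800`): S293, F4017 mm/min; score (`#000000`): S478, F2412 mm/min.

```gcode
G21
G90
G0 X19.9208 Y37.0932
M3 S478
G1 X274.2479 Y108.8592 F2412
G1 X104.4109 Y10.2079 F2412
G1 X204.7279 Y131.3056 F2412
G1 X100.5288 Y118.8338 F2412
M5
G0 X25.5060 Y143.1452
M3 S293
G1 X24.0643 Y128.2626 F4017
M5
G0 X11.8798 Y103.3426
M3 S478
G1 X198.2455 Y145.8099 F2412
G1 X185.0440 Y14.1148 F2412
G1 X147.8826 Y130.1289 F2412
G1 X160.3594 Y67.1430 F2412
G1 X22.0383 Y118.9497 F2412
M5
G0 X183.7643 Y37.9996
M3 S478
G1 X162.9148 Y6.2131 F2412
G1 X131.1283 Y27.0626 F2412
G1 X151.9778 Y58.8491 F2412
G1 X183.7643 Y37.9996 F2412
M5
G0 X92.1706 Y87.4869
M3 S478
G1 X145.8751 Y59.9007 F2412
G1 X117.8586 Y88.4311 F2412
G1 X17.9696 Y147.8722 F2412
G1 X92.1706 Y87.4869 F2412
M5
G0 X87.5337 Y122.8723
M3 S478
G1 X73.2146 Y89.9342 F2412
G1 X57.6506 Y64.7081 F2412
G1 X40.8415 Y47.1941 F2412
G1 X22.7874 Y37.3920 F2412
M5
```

Machine Y-up, SVG Y-down with viewBox height 156.1690, so y_svg = 156.1690 − y_machine; X carries over.

Run 1: power S478 maps to stroke `#000000` (score). The run is open, so emit a `<polyline>` with points (Y-flipped): 19.9208,119.0758 274.2479,47.3098 104.4109,145.9611 204.7279,24.8634 100.5288,37.3352.

Run 2: the run's S293 means `#ff8800` (engrave). The run is open, so emit a `<polyline>` with points (Y-flipped): 25.5060,13.0238 24.0643,27.9064.

Run 3: the run's S478 means `#000000` (score). The run is open, so emit a `<polyline>` with points (Y-flipped): 11.8798,52.8264 198.2455,10.3591 185.0440,142.0542 147.8826,26.0401 160.3594,89.0260 22.0383,37.2193.

Run 4: the run's S478 means `#000000` (score). The run returns to its start, so emit a `<polygon>` with points (Y-flipped): 183.7643,118.1694 162.9148,149.9559 131.1283,129.1064 151.9778,97.3199.

Run 5: power S478 maps to stroke `#000000` (score). The run returns to its start, so emit a `<polygon>` with points (Y-flipped): 92.1706,68.6821 145.8751,96.2683 117.8586,67.7379 17.9696,8.2968.

Run 6: S478 ⇒ score layer `#000000`. The run is open, so emit a `<polyline>` with points (Y-flipped): 87.5337,33.2967 73.2146,66.2348 57.6506,91.4609 40.8415,108.9749 22.7874,118.7770.

<svg xmlns="http://www.w3.org/2000/svg" width="280.9621mm" height="156.1690mm" viewBox="0 0 280.9621 156.1690">
  <polyline points="19.9208,119.0758 274.2479,47.3098 104.4109,145.9611 204.7279,24.8634 100.5288,37.3352" fill="none" stroke="#000000"/>
  <polyline points="25.5060,13.0238 24.0643,27.9064" fill="none" stroke="#ff8800"/>
  <polyline points="11.8798,52.8264 198.2455,10.3591 185.0440,142.0542 147.8826,26.0401 160.3594,89.0260 22.0383,37.2193" fill="none" stroke="#000000"/>
  <polygon points="183.7643,118.1694 162.9148,149.9559 131.1283,129.1064 151.9778,97.3199" fill="none" stroke="#000000"/>
  <polygon points="92.1706,68.6821 145.8751,96.2683 117.8586,67.7379 17.9696,8.2968" fill="none" stroke="#000000"/>
  <polyline points="87.5337,33.2967 73.2146,66.2348 57.6506,91.4609 40.8415,108.9749 22.7874,118.7770" fill="none" stroke="#000000"/>
</svg>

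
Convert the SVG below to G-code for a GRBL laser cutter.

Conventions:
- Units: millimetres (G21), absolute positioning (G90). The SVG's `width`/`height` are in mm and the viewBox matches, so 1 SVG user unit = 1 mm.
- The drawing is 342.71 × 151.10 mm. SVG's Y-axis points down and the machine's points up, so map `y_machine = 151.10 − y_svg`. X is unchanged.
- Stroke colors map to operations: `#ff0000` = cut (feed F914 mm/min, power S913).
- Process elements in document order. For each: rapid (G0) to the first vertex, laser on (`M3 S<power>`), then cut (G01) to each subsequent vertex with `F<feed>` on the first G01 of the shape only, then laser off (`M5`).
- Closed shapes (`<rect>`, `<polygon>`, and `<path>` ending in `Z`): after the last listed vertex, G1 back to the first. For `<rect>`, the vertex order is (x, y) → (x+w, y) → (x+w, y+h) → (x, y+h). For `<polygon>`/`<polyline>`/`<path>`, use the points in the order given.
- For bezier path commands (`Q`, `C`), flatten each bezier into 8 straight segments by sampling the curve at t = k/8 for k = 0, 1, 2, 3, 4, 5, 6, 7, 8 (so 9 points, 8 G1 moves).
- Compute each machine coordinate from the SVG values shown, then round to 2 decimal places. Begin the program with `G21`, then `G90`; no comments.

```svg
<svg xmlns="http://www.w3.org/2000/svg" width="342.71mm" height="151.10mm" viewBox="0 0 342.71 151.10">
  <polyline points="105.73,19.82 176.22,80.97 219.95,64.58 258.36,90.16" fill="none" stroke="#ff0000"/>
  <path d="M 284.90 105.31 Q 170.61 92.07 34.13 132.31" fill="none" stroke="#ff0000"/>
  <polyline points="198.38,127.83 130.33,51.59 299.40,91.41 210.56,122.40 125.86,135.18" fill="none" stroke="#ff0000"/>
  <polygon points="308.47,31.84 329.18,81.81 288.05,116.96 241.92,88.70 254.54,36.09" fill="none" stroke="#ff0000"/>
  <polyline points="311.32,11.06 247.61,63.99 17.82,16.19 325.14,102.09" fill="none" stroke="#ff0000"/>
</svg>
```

viewBox `0 0 342.71 151.10` with mm width/height → 1 unit = 1 mm. Flip: y_m = 151.10 − y_svg.

**Shape 1** — `<polyline>` open polyline, stroke `#ff0000` → cut (S913, F914). Machine vertices: (105.73,131.28) → (176.22,70.13) → (219.95,86.52) → (258.36,60.94). Open path.

**Shape 2** — `<path>` quadratic bezier, stroke `#ff0000` → cut (S913, F914). Control points (SVG): P0=(284.90,105.31), P1=(170.61,92.07), P2=(34.13,132.31); sampled at t=k/8. Machine vertices: (284.90,45.79) → (255.98,48.26) → (226.37,49.07) → (196.06,48.20) → (165.06,45.66) → (133.37,41.45) → (100.98,35.57) → (67.90,28.01) → (34.13,18.79). Open path.

**Shape 3** — `<polyline>` open polyline, stroke `#ff0000` → cut (S913, F914). Machine vertices: (198.38,23.27) → (130.33,99.51) → (299.40,59.69) → (210.56,28.70) → (125.86,15.92). Open path.

**Shape 4** — `<polygon>` regular polygon, stroke `#ff0000` → cut (S913, F914). Machine vertices: (308.47,119.26) → (329.18,69.29) → (288.05,34.14) → (241.92,62.40) → (254.54,115.01) → (308.47,119.26). Closed: final G1 returns to the first vertex.

**Shape 5** — `<polyline>` open polyline, stroke `#ff0000` → cut (S913, F914). Machine vertices: (311.32,140.04) → (247.61,87.11) → (17.82,134.91) → (325.14,49.01). Open path.

G21
G90
G0 X105.73 Y131.28
M3 S913
G01 X176.22 Y70.13 F914
G01 X219.95 Y86.52
G01 X258.36 Y60.94
M5
G0 X284.90 Y45.79
M3 S913
G01 X255.98 Y48.26 F914
G01 X226.37 Y49.07
G01 X196.06 Y48.20
G01 X165.06 Y45.66
G01 X133.37 Y41.45
G01 X100.98 Y35.57
G01 X67.90 Y28.01
G01 X34.13 Y18.79
M5
G0 X198.38 Y23.27
M3 S913
G01 X130.33 Y99.51 F914
G01 X299.40 Y59.69
G01 X210.56 Y28.70
G01 X125.86 Y15.92
M5
G0 X308.47 Y119.26
M3 S913
G01 X329.18 Y69.29 F914
G01 X288.05 Y34.14
G01 X241.92 Y62.40
G01 X254.54 Y115.01
G01 X308.47 Y119.26
M5
G0 X311.32 Y140.04
M3 S913
G01 X247.61 Y87.11 F914
G01 X17.82 Y134.91
G01 X325.14 Y49.01
M5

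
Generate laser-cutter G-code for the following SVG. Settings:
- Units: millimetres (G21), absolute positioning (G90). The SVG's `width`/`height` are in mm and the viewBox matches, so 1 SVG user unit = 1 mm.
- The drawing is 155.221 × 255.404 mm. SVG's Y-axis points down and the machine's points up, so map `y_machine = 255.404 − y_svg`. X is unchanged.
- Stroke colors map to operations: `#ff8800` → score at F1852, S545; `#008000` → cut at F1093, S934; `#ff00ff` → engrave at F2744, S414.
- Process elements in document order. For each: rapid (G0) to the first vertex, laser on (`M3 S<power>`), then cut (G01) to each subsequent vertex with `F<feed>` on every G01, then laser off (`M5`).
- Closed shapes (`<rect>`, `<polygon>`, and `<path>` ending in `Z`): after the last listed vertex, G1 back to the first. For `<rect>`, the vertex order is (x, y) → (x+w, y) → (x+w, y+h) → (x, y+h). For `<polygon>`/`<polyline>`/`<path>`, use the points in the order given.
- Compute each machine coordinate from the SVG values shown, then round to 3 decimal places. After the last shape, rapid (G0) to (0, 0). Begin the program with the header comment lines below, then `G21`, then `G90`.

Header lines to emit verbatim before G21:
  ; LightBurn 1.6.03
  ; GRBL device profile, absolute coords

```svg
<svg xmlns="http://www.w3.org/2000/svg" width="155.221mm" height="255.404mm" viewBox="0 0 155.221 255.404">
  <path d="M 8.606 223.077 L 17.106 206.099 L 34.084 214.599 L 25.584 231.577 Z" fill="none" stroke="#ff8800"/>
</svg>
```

1 u = 1 mm; y_m = 255.404 − y.

[1] `<path>` regular polygon, #ff8800→score S545 F1852: (8.606,32.327) → (17.106,49.305) → (34.084,40.805) → (25.584,23.827) → (8.606,32.327) (closed)

; LightBurn 1.6.03
; GRBL device profile, absolute coords
G21
G90
G0 X8.606 Y32.327
M3 S545
G01 X17.106 Y49.305 F1852
G01 X34.084 Y40.805 F1852
G01 X25.584 Y23.827 F1852
G01 X8.606 Y32.327 F1852
M5
G0 X0.000 Y0.000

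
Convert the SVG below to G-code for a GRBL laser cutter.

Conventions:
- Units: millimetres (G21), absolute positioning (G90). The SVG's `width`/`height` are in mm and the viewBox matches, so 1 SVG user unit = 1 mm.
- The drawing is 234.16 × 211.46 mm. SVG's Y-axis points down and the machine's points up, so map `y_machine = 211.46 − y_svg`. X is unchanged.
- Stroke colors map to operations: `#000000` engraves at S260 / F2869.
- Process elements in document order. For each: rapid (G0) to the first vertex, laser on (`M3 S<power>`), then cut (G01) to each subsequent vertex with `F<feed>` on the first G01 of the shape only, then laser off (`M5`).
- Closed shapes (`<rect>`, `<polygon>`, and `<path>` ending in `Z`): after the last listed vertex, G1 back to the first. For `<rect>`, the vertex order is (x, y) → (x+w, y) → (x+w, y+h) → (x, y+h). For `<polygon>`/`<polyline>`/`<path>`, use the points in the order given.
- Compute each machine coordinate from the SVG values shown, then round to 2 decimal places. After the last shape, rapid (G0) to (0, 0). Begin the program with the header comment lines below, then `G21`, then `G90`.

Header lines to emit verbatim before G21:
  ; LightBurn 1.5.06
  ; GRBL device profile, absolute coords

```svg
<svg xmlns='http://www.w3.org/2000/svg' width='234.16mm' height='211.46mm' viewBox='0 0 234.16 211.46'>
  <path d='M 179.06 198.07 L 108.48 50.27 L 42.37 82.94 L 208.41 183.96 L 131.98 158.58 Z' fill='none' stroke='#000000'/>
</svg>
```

viewBox `0 0 234.16 211.46` with mm width/height → 1 unit = 1 mm. Flip: y_m = 211.46 − y_svg.

**Shape 1** — `<path>` closed polygon, stroke `#000000` → engrave (S260, F2869). Machine vertices: (179.06,13.39) → (108.48,161.19) → (42.37,128.52) → (208.41,27.50) → (131.98,52.88) → (179.06,13.39). Closed: final G1 returns to the first vertex.

; LightBurn 1.5.06
; GRBL device profile, absolute coords
G21
G90
G0 X179.06 Y13.39
M3 S260
G01 X108.48 Y161.19 F2869
G01 X42.37 Y128.52
G01 X208.41 Y27.50
G01 X131.98 Y52.88
G01 X179.06 Y13.39
M5
G0 X0.00 Y0.00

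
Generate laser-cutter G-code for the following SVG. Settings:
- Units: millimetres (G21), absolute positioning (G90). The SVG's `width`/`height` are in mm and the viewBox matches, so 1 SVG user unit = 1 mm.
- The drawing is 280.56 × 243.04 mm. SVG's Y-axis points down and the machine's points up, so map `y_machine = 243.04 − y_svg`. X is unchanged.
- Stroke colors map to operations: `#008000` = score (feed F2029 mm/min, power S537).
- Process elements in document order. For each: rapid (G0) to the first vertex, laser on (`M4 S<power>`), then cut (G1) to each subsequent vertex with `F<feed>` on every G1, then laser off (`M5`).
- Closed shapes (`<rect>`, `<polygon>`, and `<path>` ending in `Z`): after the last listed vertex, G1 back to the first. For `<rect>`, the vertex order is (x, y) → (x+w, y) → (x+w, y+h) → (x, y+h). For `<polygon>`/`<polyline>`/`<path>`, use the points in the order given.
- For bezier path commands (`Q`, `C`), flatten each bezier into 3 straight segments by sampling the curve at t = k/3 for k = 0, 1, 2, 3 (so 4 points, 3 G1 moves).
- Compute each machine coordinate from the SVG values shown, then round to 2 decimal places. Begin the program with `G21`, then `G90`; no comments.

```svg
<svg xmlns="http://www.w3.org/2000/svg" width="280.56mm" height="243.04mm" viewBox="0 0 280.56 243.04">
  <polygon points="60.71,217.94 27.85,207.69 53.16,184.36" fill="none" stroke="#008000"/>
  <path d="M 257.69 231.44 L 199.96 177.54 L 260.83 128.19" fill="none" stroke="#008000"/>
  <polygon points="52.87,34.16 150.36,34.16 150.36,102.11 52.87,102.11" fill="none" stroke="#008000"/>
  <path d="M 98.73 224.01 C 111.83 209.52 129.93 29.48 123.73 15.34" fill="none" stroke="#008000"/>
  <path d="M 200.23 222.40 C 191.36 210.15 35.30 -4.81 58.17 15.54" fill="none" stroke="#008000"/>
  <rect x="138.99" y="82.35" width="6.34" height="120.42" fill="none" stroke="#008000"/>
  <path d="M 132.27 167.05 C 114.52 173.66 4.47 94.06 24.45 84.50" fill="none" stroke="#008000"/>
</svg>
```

G21
G90
G0 X60.71 Y25.10
M4 S537
G1 X27.85 Y35.35 F2029
G1 X53.16 Y58.68 F2029
G1 X60.71 Y25.10 F2029
M5
G0 X257.69 Y11.60
M4 S537
G1 X199.96 Y65.50 F2029
G1 X260.83 Y114.85 F2029
M5
G0 X52.87 Y208.88
M4 S537
G1 X150.36 Y208.88 F2029
G1 X150.36 Y140.93 F2029
G1 X52.87 Y140.93 F2029
G1 X52.87 Y208.88 F2029
M5
G0 X98.73 Y19.03
M4 S537
G1 X112.41 Y76.43 F2029
G1 X122.92 Y170.54 F2029
G1 X123.73 Y227.70 F2029
M5
G0 X200.23 Y20.64
M4 S537
G1 X154.38 Y84.24 F2029
G1 X82.86 Y185.64 F2029
G1 X58.17 Y227.50 F2029
M5
G0 X138.99 Y160.69
M4 S537
G1 X145.33 Y160.69 F2029
G1 X145.33 Y40.27 F2029
G1 X138.99 Y40.27 F2029
G1 X138.99 Y160.69 F2029
M5
G0 X132.27 Y75.99
M4 S537
G1 X91.99 Y92.33 F2029
G1 X39.58 Y131.42 F2029
G1 X24.45 Y158.54 F2029
M5

viewBox `0 0 280.56 243.04` with mm width/height → 1 unit = 1 mm. Flip: y_m = 243.04 − y_svg.

**Shape 1** — `<polygon>` regular polygon, stroke `#008000` → score (S537, F2029). Machine vertices: (60.71,25.10) → (27.85,35.35) → (53.16,58.68) → (60.71,25.10). Closed: final G1 returns to the first vertex.

**Shape 2** — `<path>` open polyline, stroke `#008000` → score (S537, F2029). Machine vertices: (257.69,11.60) → (199.96,65.50) → (260.83,114.85). Open path.

**Shape 3** — `<polygon>` rectangle, stroke `#008000` → score (S537, F2029). Machine vertices: (52.87,208.88) → (150.36,208.88) → (150.36,140.93) → (52.87,140.93) → (52.87,208.88). Closed: final G1 returns to the first vertex.

**Shape 4** — `<path>` cubic bezier, stroke `#008000` → score (S537, F2029). Control points (SVG): P0=(98.73,224.01), P1=(111.83,209.52), P2=(129.93,29.48), P3=(123.73,15.34); sampled at t=k/3. Machine vertices: (98.73,19.03) → (112.41,76.43) → (122.92,170.54) → (123.73,227.70). Open path.

**Shape 5** — `<path>` cubic bezier, stroke `#008000` → score (S537, F2029). Control points (SVG): P0=(200.23,222.40), P1=(191.36,210.15), P2=(35.30,-4.81), P3=(58.17,15.54); sampled at t=k/3. Machine vertices: (200.23,20.64) → (154.38,84.24) → (82.86,185.64) → (58.17,227.50). Open path.

**Shape 6** — `<rect>` rectangle, stroke `#008000` → score (S537, F2029). Machine vertices: (138.99,160.69) → (145.33,160.69) → (145.33,40.27) → (138.99,40.27) → (138.99,160.69). Closed: final G1 returns to the first vertex.

**Shape 7** — `<path>` cubic bezier, stroke `#008000` → score (S537, F2029). Control points (SVG): P0=(132.27,167.05), P1=(114.52,173.66), P2=(4.47,94.06), P3=(24.45,84.50); sampled at t=k/3. Machine vertices: (132.27,75.99) → (91.99,92.33) → (39.58,131.42) → (24.45,158.54). Open path.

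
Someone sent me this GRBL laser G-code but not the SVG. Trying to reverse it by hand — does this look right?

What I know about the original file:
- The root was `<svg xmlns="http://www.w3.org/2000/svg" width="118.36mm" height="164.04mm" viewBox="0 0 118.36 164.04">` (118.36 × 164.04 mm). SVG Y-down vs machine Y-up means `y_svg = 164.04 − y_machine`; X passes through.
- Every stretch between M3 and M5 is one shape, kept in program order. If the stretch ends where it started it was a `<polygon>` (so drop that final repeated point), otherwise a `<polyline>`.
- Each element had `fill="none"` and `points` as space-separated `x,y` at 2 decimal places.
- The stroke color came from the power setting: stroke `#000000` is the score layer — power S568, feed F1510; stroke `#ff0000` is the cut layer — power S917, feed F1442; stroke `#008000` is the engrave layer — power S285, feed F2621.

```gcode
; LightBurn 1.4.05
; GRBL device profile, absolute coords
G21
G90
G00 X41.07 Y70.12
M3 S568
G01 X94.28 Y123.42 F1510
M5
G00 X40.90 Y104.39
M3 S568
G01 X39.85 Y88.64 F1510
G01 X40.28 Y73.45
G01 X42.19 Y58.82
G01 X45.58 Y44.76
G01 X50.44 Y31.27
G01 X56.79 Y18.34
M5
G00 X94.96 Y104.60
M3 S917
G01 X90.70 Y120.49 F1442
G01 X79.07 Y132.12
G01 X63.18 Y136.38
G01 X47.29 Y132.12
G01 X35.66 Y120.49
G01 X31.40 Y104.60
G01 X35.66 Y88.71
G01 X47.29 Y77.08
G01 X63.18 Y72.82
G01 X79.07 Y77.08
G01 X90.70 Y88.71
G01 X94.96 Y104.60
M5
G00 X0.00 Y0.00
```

<svg xmlns="http://www.w3.org/2000/svg" width="118.36mm" height="164.04mm" viewBox="0 0 118.36 164.04">
  <polyline points="41.07,93.92 94.28,40.62" fill="none" stroke="#000000"/>
  <polyline points="40.90,59.65 39.85,75.40 40.28,90.59 42.19,105.22 45.58,119.28 50.44,132.77 56.79,145.70" fill="none" stroke="#000000"/>
  <polygon points="94.96,59.44 90.70,43.55 79.07,31.92 63.18,27.66 47.29,31.92 35.66,43.55 31.40,59.44 35.66,75.33 47.29,86.96 63.18,91.22 79.07,86.96 90.70,75.33" fill="none" stroke="#ff0000"/>
</svg>

Each laser-on run becomes one SVG element. Flip Y back into SVG space with y_svg = 164.04 − y_machine.

Run 1: power S568 maps to stroke `#000000` (score). The run is open, so emit a `<polyline>` with points (Y-flipped): 41.07,93.92 94.28,40.62.

Run 2: power S568 maps to stroke `#000000` (score). The run is open, so emit a `<polyline>` with points (Y-flipped): 40.90,59.65 39.85,75.40 40.28,90.59 42.19,105.22 45.58,119.28 50.44,132.77 56.79,145.70.

Run 3: power S917 maps to stroke `#ff0000` (cut). The run returns to its start, so emit a `<polygon>` with points (Y-flipped): 94.96,59.44 90.70,43.55 79.07,31.92 63.18,27.66 47.29,31.92 35.66,43.55 31.40,59.44 35.66,75.33 47.29,86.96 63.18,91.22 79.07,86.96 90.70,75.33.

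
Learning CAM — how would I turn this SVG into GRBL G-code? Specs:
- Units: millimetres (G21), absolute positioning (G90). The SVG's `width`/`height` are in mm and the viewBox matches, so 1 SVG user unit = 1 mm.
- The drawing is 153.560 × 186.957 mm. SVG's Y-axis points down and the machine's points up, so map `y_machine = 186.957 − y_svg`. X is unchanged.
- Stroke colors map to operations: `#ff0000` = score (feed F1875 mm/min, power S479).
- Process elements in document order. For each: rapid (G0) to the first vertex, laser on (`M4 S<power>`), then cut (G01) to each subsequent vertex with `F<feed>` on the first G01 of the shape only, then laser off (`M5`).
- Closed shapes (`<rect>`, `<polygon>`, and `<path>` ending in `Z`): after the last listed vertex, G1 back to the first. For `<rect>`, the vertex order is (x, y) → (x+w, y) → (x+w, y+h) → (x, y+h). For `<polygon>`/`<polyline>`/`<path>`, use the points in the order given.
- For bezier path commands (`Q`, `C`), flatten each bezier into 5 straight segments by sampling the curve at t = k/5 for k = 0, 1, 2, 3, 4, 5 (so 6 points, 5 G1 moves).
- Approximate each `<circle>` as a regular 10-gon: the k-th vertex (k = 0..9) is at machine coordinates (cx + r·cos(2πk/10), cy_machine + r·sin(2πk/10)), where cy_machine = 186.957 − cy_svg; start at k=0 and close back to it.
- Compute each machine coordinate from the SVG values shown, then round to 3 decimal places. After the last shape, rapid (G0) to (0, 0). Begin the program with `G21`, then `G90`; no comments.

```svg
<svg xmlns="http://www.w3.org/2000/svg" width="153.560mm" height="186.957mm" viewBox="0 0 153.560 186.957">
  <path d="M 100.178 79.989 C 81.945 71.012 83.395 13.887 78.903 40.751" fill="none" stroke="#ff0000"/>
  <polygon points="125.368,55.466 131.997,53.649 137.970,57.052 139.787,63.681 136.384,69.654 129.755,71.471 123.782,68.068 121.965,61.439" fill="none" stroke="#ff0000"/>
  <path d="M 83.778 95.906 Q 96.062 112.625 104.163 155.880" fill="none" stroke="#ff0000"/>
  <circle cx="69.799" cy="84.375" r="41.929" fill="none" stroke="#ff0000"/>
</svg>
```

1 u = 1 mm; y_m = 186.957 − y.

[1] `<path>` cubic bezier, #ff0000→score S479 F1875: (100.178,106.968) → (91.395,117.075) → (86.106,132.395) → (83.081,146.585) → (81.090,153.303) → (78.903,146.206)

[2] `<polygon>` regular polygon, #ff0000→score S479 F1875: (125.368,131.491) → (131.997,133.308) → (137.970,129.905) → (139.787,123.276) → (136.384,117.303) → (129.755,115.486) → (123.782,118.889) → (121.965,125.518) → (125.368,131.491) (closed)

[3] `<path>` quadratic bezier, #ff0000→score S479 F1875: (83.778,91.051) → (88.524,83.302) → (92.936,73.430) → (97.013,61.435) → (100.755,47.318) → (104.163,31.077)

[4] `<circle>` circle, #ff0000→score S479 F1875: (111.728,102.582) → (103.720,127.227) → (82.756,142.459) → (56.842,142.459) → (35.878,127.227) → (27.870,102.582) → (35.878,77.937) → (56.842,62.705) → (82.756,62.705) → (103.720,77.937) → (111.728,102.582) (closed)

G21
G90
G0 X100.178 Y106.968
M4 S479
G01 X91.395 Y117.075 F1875
G01 X86.106 Y132.395
G01 X83.081 Y146.585
G01 X81.090 Y153.303
G01 X78.903 Y146.206
M5
G0 X125.368 Y131.491
M4 S479
G01 X131.997 Y133.308 F1875
G01 X137.970 Y129.905
G01 X139.787 Y123.276
G01 X136.384 Y117.303
G01 X129.755 Y115.486
G01 X123.782 Y118.889
G01 X121.965 Y125.518
G01 X125.368 Y131.491
M5
G0 X83.778 Y91.051
M4 S479
G01 X88.524 Y83.302 F1875
G01 X92.936 Y73.430
G01 X97.013 Y61.435
G01 X100.755 Y47.318
G01 X104.163 Y31.077
M5
G0 X111.728 Y102.582
M4 S479
G01 X103.720 Y127.227 F1875
G01 X82.756 Y142.459
G01 X56.842 Y142.459
G01 X35.878 Y127.227
G01 X27.870 Y102.582
G01 X35.878 Y77.937
G01 X56.842 Y62.705
G01 X82.756 Y62.705
G01 X103.720 Y77.937
G01 X111.728 Y102.582
M5
G0 X0.000 Y0.000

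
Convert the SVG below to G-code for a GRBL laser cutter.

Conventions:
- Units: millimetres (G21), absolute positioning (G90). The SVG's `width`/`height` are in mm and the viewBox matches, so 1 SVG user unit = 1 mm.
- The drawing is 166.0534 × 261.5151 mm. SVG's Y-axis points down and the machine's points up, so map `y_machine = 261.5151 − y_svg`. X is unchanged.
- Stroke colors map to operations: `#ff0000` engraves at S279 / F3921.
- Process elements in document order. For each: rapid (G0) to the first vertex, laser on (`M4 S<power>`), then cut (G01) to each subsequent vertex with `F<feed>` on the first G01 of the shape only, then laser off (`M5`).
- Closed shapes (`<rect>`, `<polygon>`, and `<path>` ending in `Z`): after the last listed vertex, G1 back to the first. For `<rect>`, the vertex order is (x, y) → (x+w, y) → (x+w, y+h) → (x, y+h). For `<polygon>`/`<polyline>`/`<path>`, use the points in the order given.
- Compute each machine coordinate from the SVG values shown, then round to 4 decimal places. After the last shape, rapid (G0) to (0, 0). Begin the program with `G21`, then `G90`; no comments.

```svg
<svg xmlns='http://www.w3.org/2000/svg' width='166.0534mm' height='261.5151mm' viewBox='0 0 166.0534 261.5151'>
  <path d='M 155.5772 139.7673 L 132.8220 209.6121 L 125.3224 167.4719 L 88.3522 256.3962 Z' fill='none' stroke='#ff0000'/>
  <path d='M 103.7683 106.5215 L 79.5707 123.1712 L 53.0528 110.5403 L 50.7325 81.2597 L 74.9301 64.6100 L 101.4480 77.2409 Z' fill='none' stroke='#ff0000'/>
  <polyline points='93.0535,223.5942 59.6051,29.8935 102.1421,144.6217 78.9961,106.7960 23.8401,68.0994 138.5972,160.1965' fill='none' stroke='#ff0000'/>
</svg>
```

G21
G90
G0 X155.5772 Y121.7478
M4 S279
G01 X132.8220 Y51.9030 F3921
G01 X125.3224 Y94.0432
G01 X88.3522 Y5.1189
G01 X155.5772 Y121.7478
M5
G0 X103.7683 Y154.9936
M4 S279
G01 X79.5707 Y138.3439 F3921
G01 X53.0528 Y150.9748
G01 X50.7325 Y180.2554
G01 X74.9301 Y196.9051
G01 X101.4480 Y184.2742
G01 X103.7683 Y154.9936
M5
G0 X93.0535 Y37.9209
M4 S279
G01 X59.6051 Y231.6216 F3921
G01 X102.1421 Y116.8934
G01 X78.9961 Y154.7191
G01 X23.8401 Y193.4157
G01 X138.5972 Y101.3186
M5
G0 X0.0000 Y0.0000

Since the viewBox matches the mm dimensions, user units are millimetres directly. The only transform is the Y-flip y_m = 261.5151 − y_svg.

Shape 1 is a closed polygon drawn with `<path>`. Its stroke #ff0000 means engrave at S279, F3921. After flipping Y the toolpath is (155.5772,121.7478) → (132.8220,51.9030) → (125.3224,94.0432) → (88.3522,5.1189) → (155.5772,121.7478), returning to the start.

Shape 2 is a regular polygon drawn with `<path>`. Its stroke #ff0000 means engrave at S279, F3921. After flipping Y the toolpath is (103.7683,154.9936) → (79.5707,138.3439) → (53.0528,150.9748) → (50.7325,180.2554) → (74.9301,196.9051) → (101.4480,184.2742) → (103.7683,154.9936), returning to the start.

Shape 3 is a open polyline drawn with `<polyline>`. Its stroke #ff0000 means engrave at S279, F3921. After flipping Y the toolpath is (93.0535,37.9209) → (59.6051,231.6216) → (102.1421,116.8934) → (78.9961,154.7191) → (23.8401,193.4157) → (138.5972,101.3186).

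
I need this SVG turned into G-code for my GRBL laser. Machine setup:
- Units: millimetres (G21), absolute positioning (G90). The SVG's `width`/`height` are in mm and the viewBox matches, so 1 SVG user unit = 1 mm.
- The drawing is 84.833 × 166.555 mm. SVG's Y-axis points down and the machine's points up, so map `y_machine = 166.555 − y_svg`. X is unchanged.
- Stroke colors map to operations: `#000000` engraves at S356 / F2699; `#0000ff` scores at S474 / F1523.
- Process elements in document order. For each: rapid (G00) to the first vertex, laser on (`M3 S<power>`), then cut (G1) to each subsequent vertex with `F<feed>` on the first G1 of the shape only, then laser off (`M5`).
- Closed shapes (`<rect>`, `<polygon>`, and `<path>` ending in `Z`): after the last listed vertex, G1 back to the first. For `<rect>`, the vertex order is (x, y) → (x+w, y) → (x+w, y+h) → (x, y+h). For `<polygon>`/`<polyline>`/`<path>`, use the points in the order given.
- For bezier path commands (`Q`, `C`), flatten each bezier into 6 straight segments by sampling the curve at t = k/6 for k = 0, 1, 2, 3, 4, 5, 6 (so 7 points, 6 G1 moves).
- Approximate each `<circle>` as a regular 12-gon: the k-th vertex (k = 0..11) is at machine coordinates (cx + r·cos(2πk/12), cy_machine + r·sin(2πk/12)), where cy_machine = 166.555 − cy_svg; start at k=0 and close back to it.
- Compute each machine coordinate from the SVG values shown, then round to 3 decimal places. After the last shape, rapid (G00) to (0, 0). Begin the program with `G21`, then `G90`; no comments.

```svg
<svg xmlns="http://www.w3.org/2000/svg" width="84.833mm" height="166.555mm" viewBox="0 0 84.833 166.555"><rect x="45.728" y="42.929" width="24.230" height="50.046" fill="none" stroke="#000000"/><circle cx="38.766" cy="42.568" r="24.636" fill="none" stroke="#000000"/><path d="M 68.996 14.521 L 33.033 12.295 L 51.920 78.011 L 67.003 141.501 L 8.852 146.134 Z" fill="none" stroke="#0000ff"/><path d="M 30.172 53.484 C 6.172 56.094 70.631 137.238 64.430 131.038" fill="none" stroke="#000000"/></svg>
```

G21
G90
G00 X45.728 Y123.626
M3 S356
G1 X69.958 Y123.626 F2699
G1 X69.958 Y73.580
G1 X45.728 Y73.580
G1 X45.728 Y123.626
M5
G00 X63.402 Y123.987
M3 S356
G1 X60.101 Y136.305 F2699
G1 X51.084 Y145.322
G1 X38.766 Y148.623
G1 X26.448 Y145.322
G1 X17.431 Y136.305
G1 X14.130 Y123.987
G1 X17.431 Y111.669
G1 X26.448 Y102.652
G1 X38.766 Y99.351
G1 X51.084 Y102.652
G1 X60.101 Y111.669
G1 X63.402 Y123.987
M5
G00 X68.996 Y152.034
M3 S474
G1 X33.033 Y154.260 F1523
G1 X51.920 Y88.544
G1 X67.003 Y25.054
G1 X8.852 Y20.421
G1 X68.996 Y152.034
M5
G00 X30.172 Y113.071
M3 S356
G1 X24.807 Y105.989 F2699
G1 X29.765 Y90.427
G1 X40.626 Y70.990
G1 X52.971 Y52.288
G1 X62.379 Y38.928
G1 X64.430 Y35.517
M5
G00 X0.000 Y0.000

viewBox `0 0 84.833 166.555` with mm width/height → 1 unit = 1 mm. Flip: y_m = 166.555 − y_svg.

**Shape 1** — `<rect>` rectangle, stroke `#000000` → engrave (S356, F2699). Machine vertices: (45.728,123.626) → (69.958,123.626) → (69.958,73.580) → (45.728,73.580) → (45.728,123.626). Closed: final G1 returns to the first vertex.

**Shape 2** — `<circle>` circle, stroke `#000000` → engrave (S356, F2699). Machine vertices: (63.402,123.987) → (60.101,136.305) → (51.084,145.322) → (38.766,148.623) → (26.448,145.322) → (17.431,136.305) → (14.130,123.987) → (17.431,111.669) → (26.448,102.652) → (38.766,99.351) → (51.084,102.652) → (60.101,111.669) → (63.402,123.987). Closed: final G1 returns to the first vertex.

**Shape 3** — `<path>` closed polygon, stroke `#0000ff` → score (S474, F1523). Machine vertices: (68.996,152.034) → (33.033,154.260) → (51.920,88.544) → (67.003,25.054) → (8.852,20.421) → (68.996,152.034). Closed: final G1 returns to the first vertex.

**Shape 4** — `<path>` cubic bezier, stroke `#000000` → engrave (S356, F2699). Control points (SVG): P0=(30.172,53.484), P1=(6.172,56.094), P2=(70.631,137.238), P3=(64.430,131.038); sampled at t=k/6. Machine vertices: (30.172,113.071) → (24.807,105.989) → (29.765,90.427) → (40.626,70.990) → (52.971,52.288) → (62.379,38.928) → (64.430,35.517). Open path.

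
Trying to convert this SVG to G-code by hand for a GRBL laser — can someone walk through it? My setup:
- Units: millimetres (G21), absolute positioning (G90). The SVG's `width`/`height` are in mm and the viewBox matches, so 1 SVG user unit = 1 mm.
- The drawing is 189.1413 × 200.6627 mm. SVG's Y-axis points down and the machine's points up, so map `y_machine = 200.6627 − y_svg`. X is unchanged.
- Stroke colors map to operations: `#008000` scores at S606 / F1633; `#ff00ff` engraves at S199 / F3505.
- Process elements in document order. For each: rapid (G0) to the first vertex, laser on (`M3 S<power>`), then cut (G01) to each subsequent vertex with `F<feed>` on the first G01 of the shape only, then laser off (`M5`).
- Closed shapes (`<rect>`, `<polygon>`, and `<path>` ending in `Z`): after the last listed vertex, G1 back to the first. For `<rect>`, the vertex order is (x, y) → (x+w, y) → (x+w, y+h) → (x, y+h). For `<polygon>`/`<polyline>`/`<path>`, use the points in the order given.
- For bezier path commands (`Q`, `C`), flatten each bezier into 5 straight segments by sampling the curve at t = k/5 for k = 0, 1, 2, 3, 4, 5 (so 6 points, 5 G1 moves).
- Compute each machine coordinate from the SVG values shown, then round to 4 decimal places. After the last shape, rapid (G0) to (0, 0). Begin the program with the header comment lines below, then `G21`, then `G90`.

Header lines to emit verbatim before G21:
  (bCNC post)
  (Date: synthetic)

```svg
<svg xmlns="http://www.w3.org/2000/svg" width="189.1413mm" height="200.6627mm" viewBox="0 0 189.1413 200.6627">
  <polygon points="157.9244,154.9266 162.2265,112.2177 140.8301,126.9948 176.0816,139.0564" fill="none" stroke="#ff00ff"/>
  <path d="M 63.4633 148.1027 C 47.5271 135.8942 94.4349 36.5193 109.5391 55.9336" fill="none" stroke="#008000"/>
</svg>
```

(bCNC post)
(Date: synthetic)
G21
G90
G0 X157.9244 Y45.7361
M3 S199
G01 X162.2265 Y88.4450 F3505
G01 X140.8301 Y73.6679
G01 X176.0816 Y61.6063
G01 X157.9244 Y45.7361
M5
G0 X63.4633 Y52.5600
M3 S606
G01 X60.6857 Y68.6974 F1633
G01 X68.4475 Y95.8689
G01 X82.2058 Y124.1886
G01 X97.4173 Y143.7706
G01 X109.5391 Y144.7291
M5
G0 X0.0000 Y0.0000

1 u = 1 mm; y_m = 200.6627 − y.

[1] `<polygon>` closed polygon, #ff00ff→engrave S199 F3505: (157.9244,45.7361) → (162.2265,88.4450) → (140.8301,73.6679) → (176.0816,61.6063) → (157.9244,45.7361) (closed)

[2] `<path>` cubic bezier, #008000→score S606 F1633: (63.4633,52.5600) → (60.6857,68.6974) → (68.4475,95.8689) → (82.2058,124.1886) → (97.4173,143.7706) → (109.5391,144.7291)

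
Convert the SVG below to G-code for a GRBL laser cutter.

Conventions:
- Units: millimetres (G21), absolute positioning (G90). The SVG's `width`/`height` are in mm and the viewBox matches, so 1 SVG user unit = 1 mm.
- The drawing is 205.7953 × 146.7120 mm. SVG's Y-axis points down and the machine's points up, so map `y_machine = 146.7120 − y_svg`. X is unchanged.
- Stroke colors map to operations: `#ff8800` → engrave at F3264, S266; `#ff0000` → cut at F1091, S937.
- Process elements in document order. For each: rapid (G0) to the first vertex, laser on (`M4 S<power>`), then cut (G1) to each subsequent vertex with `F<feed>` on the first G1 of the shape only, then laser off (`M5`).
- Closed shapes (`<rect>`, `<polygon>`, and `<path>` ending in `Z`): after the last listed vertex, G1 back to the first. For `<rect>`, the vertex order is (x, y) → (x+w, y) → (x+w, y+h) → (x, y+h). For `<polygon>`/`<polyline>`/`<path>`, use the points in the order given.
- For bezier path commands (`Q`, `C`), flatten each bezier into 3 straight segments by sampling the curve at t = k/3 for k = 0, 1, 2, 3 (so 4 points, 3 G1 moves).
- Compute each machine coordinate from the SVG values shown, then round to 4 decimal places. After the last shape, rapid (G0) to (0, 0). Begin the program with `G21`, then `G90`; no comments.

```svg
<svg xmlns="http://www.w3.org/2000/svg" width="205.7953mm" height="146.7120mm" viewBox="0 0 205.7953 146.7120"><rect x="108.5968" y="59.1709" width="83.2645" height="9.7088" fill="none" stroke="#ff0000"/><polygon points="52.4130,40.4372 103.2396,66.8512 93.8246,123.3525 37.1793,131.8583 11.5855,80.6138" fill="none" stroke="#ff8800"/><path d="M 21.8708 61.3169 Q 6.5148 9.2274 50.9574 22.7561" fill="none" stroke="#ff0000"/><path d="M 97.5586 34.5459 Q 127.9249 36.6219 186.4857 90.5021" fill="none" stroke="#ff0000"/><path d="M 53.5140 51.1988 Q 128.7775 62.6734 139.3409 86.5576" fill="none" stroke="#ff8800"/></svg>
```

G21
G90
G0 X108.5968 Y87.5411
M4 S937
G1 X191.8613 Y87.5411 F1091
G1 X191.8613 Y77.8323
G1 X108.5968 Y77.8323
G1 X108.5968 Y87.5411
M5
G0 X52.4130 Y106.2748
M4 S266
G1 X103.2396 Y79.8608 F3264
G1 X93.8246 Y23.3595
G1 X37.1793 Y14.8537
G1 X11.5855 Y66.0982
G1 X52.4130 Y106.2748
M5
G0 X21.8708 Y85.3951
M4 S937
G1 X18.2778 Y112.8305 F1091
G1 X27.9733 Y125.6841
G1 X50.9574 Y123.9559
M5
G0 X97.5586 Y112.1661
M4 S937
G1 X120.9355 Y105.0261 F1091
G1 X150.5779 Y86.3740
G1 X186.4857 Y56.2099
M5
G0 X53.5140 Y95.5132
M4 S266
G1 X96.5008 Y86.4846 F3264
G1 X125.1097 Y74.6984
G1 X139.3409 Y60.1544
M5
G0 X0.0000 Y0.0000

viewBox `0 0 205.7953 146.7120` with mm width/height → 1 unit = 1 mm. Flip: y_m = 146.7120 − y_svg.

**Shape 1** — `<rect>` rectangle, stroke `#ff0000` → cut (S937, F1091). Machine vertices: (108.5968,87.5411) → (191.8613,87.5411) → (191.8613,77.8323) → (108.5968,77.8323) → (108.5968,87.5411). Closed: final G1 returns to the first vertex.

**Shape 2** — `<polygon>` regular polygon, stroke `#ff8800` → engrave (S266, F3264). Machine vertices: (52.4130,106.2748) → (103.2396,79.8608) → (93.8246,23.3595) → (37.1793,14.8537) → (11.5855,66.0982) → (52.4130,106.2748). Closed: final G1 returns to the first vertex.

**Shape 3** — `<path>` quadratic bezier, stroke `#ff0000` → cut (S937, F1091). Control points (SVG): P0=(21.8708,61.3169), P1=(6.5148,9.2274), P2=(50.9574,22.7561); sampled at t=k/3. Machine vertices: (21.8708,85.3951) → (18.2778,112.8305) → (27.9733,125.6841) → (50.9574,123.9559). Open path.

**Shape 4** — `<path>` quadratic bezier, stroke `#ff0000` → cut (S937, F1091). Control points (SVG): P0=(97.5586,34.5459), P1=(127.9249,36.6219), P2=(186.4857,90.5021); sampled at t=k/3. Machine vertices: (97.5586,112.1661) → (120.9355,105.0261) → (150.5779,86.3740) → (186.4857,56.2099). Open path.

**Shape 5** — `<path>` quadratic bezier, stroke `#ff8800` → engrave (S266, F3264). Control points (SVG): P0=(53.5140,51.1988), P1=(128.7775,62.6734), P2=(139.3409,86.5576); sampled at t=k/3. Machine vertices: (53.5140,95.5132) → (96.5008,86.4846) → (125.1097,74.6984) → (139.3409,60.1544). Open path.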